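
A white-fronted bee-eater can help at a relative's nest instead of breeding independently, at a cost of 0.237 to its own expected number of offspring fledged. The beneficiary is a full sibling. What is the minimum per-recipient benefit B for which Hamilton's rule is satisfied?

r to a full sibling = 1/2 (full sibs share both parents — two paths of length 2: r = 2·(1/2)^2 = 1/2).
Hamilton's rule with n recipients of equal r: n·r·B > C, so B > C/(n·r) = 0.237/(1·0.5) = 0.474.

0.474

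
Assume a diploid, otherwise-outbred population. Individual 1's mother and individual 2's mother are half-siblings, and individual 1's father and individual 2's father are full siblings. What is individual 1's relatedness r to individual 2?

0.1875

Relatedness sums over independent paths through distinct common ancestors.
Individual 1 and individual 2 are related in two ways: half first cousins through their mothers (r = 1/16) and first cousins through their fathers (r = 1/8).
r = 1/16 + 1/8 = 3/16 = 0.1875.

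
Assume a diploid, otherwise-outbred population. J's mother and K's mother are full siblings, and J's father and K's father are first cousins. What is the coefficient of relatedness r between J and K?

Relatedness sums over independent paths through distinct common ancestors.
J and K are related in two ways: first cousins through their mothers (r = 1/8) and second cousins through their fathers (r = 1/32).
r = 1/8 + 1/32 = 0.15625.

0.15625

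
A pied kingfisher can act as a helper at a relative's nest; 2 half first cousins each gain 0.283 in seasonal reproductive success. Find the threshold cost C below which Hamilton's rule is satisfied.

0.035375

r to a half first cousin = 1/16 (half first cousins share one grandparent — one path of length 4: r = (1/2)^4 = 1/16).
Hamilton's rule: n·r·B > C, so the trait is favored while C < n·r·B = 2·0.0625·0.283 = 0.035375.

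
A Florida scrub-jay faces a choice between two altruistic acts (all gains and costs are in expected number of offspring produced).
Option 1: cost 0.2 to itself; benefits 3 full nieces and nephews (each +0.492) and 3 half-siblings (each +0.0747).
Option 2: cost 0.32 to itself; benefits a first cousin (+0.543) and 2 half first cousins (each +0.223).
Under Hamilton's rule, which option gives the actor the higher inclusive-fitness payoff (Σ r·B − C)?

Option 1: r to a full niece or nephew = 0.25.
Option 1: r to a half-sibling = 0.25.
Option 1: Σ r·B − C = (3·0.25·0.492 + 3·0.25·0.0747) − 0.2 = 0.225025.
Option 2: r to a first cousin = 0.125.
Option 2: r to a half first cousin = 0.0625.
Option 2: Σ r·B − C = (1·0.125·0.543 + 2·0.0625·0.223) − 0.32 = -0.22425.
Option 1 has the higher net inclusive-fitness payoff.

Option 1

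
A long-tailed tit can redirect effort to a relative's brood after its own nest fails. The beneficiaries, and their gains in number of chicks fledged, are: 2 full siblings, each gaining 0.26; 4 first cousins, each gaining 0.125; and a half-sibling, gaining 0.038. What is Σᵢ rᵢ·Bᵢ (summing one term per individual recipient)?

r to a full sibling = 1/2 (full sibs share both parents — two paths of length 2: r = 2·(1/2)^2 = 1/2).
r to a first cousin = 0.125 (first cousins share one grandparent pair — two paths of length 4: r = 2·(1/2)^4 = 1/8).
r to a half-sibling = 0.25 (half-sibs share one parent — one path of length 2: r = (1/2)^2 = 1/4).
Summing one r·B term per recipient: 2·0.5·0.26 + 4·0.125·0.125 + 1·0.25·0.038 = 0.332.

0.332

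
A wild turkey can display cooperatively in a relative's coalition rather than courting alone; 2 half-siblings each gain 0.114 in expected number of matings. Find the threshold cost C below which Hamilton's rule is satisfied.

r to a half-sibling = 0.25 (half-sibs share one parent — one path of length 2: r = (1/2)^2 = 1/4).
Hamilton's rule: n·r·B > C, so the trait is favored while C < n·r·B = 2·0.25·0.114 = 0.057.

0.057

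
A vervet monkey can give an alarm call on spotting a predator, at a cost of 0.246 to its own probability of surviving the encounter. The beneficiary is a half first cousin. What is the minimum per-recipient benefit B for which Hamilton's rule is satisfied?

3.936

r to a half first cousin = 1/16 (half first cousins share one grandparent — one path of length 4: r = (1/2)^4 = 1/16).
Hamilton's rule with n recipients of equal r: n·r·B > C, so B > C/(n·r) = 0.246/(1·0.0625) = 3.936.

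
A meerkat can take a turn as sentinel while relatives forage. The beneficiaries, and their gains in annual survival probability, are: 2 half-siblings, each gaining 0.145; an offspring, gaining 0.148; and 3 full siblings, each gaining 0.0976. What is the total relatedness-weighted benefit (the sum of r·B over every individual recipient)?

r to a half-sibling = 1/4 (half-sibs share one parent — one path of length 2: r = (1/2)^2 = 1/4).
r to an offspring = 0.5 (one parent–offspring link: r = (1/2)^1 = 1/2).
r to a full sibling = 0.5 (full sibs share both parents — two paths of length 2: r = 2·(1/2)^2 = 1/2).
Summing one r·B term per recipient: 2·0.25·0.145 + 1·0.5·0.148 + 3·0.5·0.0976 = 0.2929.

0.2929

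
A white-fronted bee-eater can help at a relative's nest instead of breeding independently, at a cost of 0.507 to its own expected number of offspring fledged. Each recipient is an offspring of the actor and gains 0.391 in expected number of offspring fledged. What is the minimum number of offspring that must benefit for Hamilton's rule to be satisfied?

r to an offspring = 0.5 (one parent–offspring link: r = (1/2)^1 = 1/2).
Hamilton's rule: n·r·B > C  ⇒  n > C/(r·B) = 0.507/(0.5·0.391) = 2.593.
The smallest integer exceeding 2.593 is 3.

3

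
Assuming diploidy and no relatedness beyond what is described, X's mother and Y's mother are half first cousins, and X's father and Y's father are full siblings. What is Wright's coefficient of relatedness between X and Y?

Relatedness sums over independent paths through distinct common ancestors.
X and Y are related in two ways: half second cousins through their mothers (r = 1/64) and first cousins through their fathers (r = 1/8).
r = 1/64 + 1/8 = 0.140625.

0.140625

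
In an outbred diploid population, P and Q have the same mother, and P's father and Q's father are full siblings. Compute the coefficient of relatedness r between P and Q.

Relatedness sums over independent paths through distinct common ancestors.
P and Q are related in two ways: half-sibs through their shared mother (r = 1/4) and first cousins through their fathers (r = 1/8).
r = 1/4 + 1/8 = 0.375.

0.375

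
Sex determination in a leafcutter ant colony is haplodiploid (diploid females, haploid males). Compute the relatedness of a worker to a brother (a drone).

0.25

Her haploid brother carries none of their father's genes and a random half of their mother's genome; that half matches the maternal half of her own genome with probability 1/2: r = 1/2 · 1/2 = 1/4.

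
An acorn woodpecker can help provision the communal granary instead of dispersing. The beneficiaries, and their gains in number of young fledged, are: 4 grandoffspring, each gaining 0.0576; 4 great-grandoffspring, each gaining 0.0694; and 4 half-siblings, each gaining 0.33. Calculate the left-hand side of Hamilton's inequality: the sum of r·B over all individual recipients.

r to a grandoffspring = 0.25 (two parent–offspring links: r = (1/2)^2 = 1/4).
r to a great-grandoffspring = 0.125 (three parent–offspring links: r = (1/2)^3 = 1/8).
r to a half-sibling = 1/4 (half-sibs share one parent — one path of length 2: r = (1/2)^2 = 1/4).
Summing one r·B term per recipient: 4·0.25·0.0576 + 4·0.125·0.0694 + 4·0.25·0.33 = 0.4223.

0.4223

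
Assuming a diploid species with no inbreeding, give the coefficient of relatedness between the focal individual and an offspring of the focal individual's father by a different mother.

0.25

Each parent–offspring link contributes a factor of 1/2, and independent paths through distinct common ancestors add.
Half-sibs share one parent — one path of length 2: r = (1/2)^2 = 1/4.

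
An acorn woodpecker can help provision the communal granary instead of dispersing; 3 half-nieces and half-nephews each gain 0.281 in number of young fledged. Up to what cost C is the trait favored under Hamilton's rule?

0.105375

r to a half-niece or half-nephew = 0.125 (half-aunt/uncle↔niece/nephew: one path of length 3: r = (1/2)^3 = 1/8).
Hamilton's rule: n·r·B > C, so the trait is favored while C < n·r·B = 3·0.125·0.281 = 0.105375.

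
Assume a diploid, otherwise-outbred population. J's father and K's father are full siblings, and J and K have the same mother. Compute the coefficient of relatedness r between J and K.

0.375

Independent pedigree routes through distinct common ancestors add.
J and K are related in two ways: first cousins through their fathers (r = 1/8) and half-sibs through their shared mother (r = 1/4).
r = 1/8 + 1/4 = 3/8 = 0.375.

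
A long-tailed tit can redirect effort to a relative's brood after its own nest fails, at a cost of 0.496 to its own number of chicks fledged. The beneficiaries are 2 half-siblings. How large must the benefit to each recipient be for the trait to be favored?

r to a half-sibling = 1/4 (half-sibs share one parent — one path of length 2: r = (1/2)^2 = 1/4).
Hamilton's rule with n recipients of equal r: n·r·B > C, so B > C/(n·r) = 0.496/(2·0.25) = 0.992.

0.992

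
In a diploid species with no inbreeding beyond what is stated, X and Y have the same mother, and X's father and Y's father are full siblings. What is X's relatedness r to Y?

0.375

Independent pedigree routes through distinct common ancestors add.
X and Y are related in two ways: half-sibs through their shared mother (r = 1/4) and first cousins through their fathers (r = 1/8).
r = 1/4 + 1/8 = 0.375.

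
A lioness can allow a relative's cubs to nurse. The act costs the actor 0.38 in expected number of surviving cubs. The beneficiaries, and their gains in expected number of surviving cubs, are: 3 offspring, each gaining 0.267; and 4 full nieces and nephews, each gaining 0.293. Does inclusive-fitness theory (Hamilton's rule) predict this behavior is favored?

Yes

Hamilton's rule: the trait is favored when the sum of r·B over every recipient exceeds the actor's cost C.
r to an offspring = 1/2 (one parent–offspring link: r = (1/2)^1 = 1/2).
r to a full niece or nephew = 1/4 (full aunt/uncle↔niece/nephew: two paths of length 3 through the shared grandparent pair: r = 2·(1/2)^3 = 1/4).
Summing one r·B term per recipient: 3·0.5·0.267 + 4·0.25·0.293 = 0.6935.
0.6935 > 0.38: the indirect benefit exceeds the cost.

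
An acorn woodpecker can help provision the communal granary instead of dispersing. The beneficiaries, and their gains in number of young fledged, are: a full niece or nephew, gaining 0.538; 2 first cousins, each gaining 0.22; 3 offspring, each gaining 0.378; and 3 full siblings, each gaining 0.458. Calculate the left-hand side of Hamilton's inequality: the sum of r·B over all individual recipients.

1.4435

r to a full niece or nephew = 0.25 (full aunt/uncle↔niece/nephew: two paths of length 3 through the shared grandparent pair: r = 2·(1/2)^3 = 1/4).
r to a first cousin = 0.125 (first cousins share one grandparent pair — two paths of length 4: r = 2·(1/2)^4 = 1/8).
r to an offspring = 0.5 (one parent–offspring link: r = (1/2)^1 = 1/2).
r to a full sibling = 1/2 (full sibs share both parents — two paths of length 2: r = 2·(1/2)^2 = 1/2).
Summing one r·B term per recipient: 1·0.25·0.538 + 2·0.125·0.22 + 3·0.5·0.378 + 3·0.5·0.458 = 1.4435.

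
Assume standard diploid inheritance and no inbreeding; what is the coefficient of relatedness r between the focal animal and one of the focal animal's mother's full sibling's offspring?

Each parent–offspring link contributes a factor of 1/2, and independent paths through distinct common ancestors add.
First cousins share one grandparent pair — two paths of length 4: r = 2·(1/2)^4 = 1/8.

0.125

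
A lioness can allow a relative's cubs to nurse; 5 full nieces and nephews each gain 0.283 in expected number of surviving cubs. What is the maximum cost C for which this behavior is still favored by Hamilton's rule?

r to a full niece or nephew = 1/4 (full aunt/uncle↔niece/nephew: two paths of length 3 through the shared grandparent pair: r = 2·(1/2)^3 = 1/4).
Hamilton's rule: n·r·B > C, so the trait is favored while C < n·r·B = 5·0.25·0.283 = 0.35375.

0.35375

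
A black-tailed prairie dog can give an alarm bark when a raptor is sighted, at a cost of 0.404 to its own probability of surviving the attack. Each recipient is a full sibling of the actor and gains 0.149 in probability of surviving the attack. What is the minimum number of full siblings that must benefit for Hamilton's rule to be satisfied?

r to a full sibling = 1/2 (full sibs share both parents — two paths of length 2: r = 2·(1/2)^2 = 1/2).
Hamilton's rule: n·r·B > C  ⇒  n > C/(r·B) = 0.404/(0.5·0.149) = 5.423.
The smallest integer exceeding 5.423 is 6.

6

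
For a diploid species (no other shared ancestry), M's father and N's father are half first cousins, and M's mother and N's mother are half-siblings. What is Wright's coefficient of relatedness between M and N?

Wright's path rule: contributions from independent ancestry routes add.
M and N are related in two ways: half second cousins through their fathers (r = 1/64) and half first cousins through their mothers (r = 1/16).
r = 1/64 + 1/16 = 0.078125.

0.078125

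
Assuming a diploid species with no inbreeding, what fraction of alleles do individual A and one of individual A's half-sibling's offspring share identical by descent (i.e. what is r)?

Each parent–offspring link contributes a factor of 1/2, and independent paths through distinct common ancestors add.
Half-aunt/uncle↔niece/nephew: one path of length 3: r = (1/2)^3 = 1/8.

0.125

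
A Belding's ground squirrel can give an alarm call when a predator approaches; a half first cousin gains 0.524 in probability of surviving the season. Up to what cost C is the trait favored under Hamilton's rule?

r to a half first cousin = 0.0625 (half first cousins share one grandparent — one path of length 4: r = (1/2)^4 = 1/16).
Hamilton's rule: n·r·B > C, so the trait is favored while C < n·r·B = 1·0.0625·0.524 = 0.03275.

0.03275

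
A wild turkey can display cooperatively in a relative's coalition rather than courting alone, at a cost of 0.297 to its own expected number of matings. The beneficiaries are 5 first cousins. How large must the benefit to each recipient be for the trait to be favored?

0.4752

r to a first cousin = 0.125 (first cousins share one grandparent pair — two paths of length 4: r = 2·(1/2)^4 = 1/8).
Hamilton's rule with n recipients of equal r: n·r·B > C, so B > C/(n·r) = 0.297/(5·0.125) = 0.4752.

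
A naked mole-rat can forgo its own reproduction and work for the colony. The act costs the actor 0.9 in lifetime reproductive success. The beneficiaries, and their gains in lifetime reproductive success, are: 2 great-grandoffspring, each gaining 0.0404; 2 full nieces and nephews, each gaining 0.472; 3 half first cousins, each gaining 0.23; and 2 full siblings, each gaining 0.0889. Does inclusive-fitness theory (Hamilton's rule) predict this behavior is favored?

Hamilton's rule: the trait is favored when the sum of r·B over every recipient exceeds the actor's cost C.
r to a great-grandoffspring = 0.125 (three parent–offspring links: r = (1/2)^3 = 1/8).
r to a full niece or nephew = 1/4 (full aunt/uncle↔niece/nephew: two paths of length 3 through the shared grandparent pair: r = 2·(1/2)^3 = 1/4).
r to a half first cousin = 0.0625 (half first cousins share one grandparent — one path of length 4: r = (1/2)^4 = 1/16).
r to a full sibling = 1/2 (full sibs share both parents — two paths of length 2: r = 2·(1/2)^2 = 1/2).
Summing one r·B term per recipient: 2·0.125·0.0404 + 2·0.25·0.472 + 3·0.0625·0.23 + 2·0.5·0.0889 = 0.378125.
0.378125 < 0.9: the indirect benefit is less than the cost.

No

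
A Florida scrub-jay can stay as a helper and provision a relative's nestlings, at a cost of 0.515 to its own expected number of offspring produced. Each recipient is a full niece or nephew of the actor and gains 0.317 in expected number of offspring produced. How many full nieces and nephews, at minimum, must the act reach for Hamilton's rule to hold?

7

r to a full niece or nephew = 1/4 (full aunt/uncle↔niece/nephew: two paths of length 3 through the shared grandparent pair: r = 2·(1/2)^3 = 1/4).
Hamilton's rule: n·r·B > C  ⇒  n > C/(r·B) = 0.515/(0.25·0.317) = 6.498.
The smallest integer exceeding 6.498 is 7.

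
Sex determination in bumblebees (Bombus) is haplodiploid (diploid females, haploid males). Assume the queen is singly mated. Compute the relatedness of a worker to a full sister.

Haplodiploid full sisters inherit their father's entire haploid genome identically (contributing 1/2) and on average half of their mother's contribution (1/2 · 1/2 = 1/4); r = 1/2 + 1/4 = 3/4.

0.75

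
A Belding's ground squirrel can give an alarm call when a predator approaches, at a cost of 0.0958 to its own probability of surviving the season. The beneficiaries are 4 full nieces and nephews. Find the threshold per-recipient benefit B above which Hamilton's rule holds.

r to a full niece or nephew = 1/4 (full aunt/uncle↔niece/nephew: two paths of length 3 through the shared grandparent pair: r = 2·(1/2)^3 = 1/4).
Hamilton's rule with n recipients of equal r: n·r·B > C, so B > C/(n·r) = 0.0958/(4·0.25) = 0.0958.

0.0958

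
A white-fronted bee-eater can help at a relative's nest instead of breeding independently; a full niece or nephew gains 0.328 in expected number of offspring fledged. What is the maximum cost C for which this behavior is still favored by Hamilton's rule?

r to a full niece or nephew = 1/4 (full aunt/uncle↔niece/nephew: two paths of length 3 through the shared grandparent pair: r = 2·(1/2)^3 = 1/4).
Hamilton's rule: n·r·B > C, so the trait is favored while C < n·r·B = 1·0.25·0.328 = 0.082.

0.082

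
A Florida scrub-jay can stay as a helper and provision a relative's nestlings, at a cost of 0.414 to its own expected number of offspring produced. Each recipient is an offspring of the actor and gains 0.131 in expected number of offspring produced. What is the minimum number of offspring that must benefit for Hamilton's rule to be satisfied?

7

r to an offspring = 0.5 (one parent–offspring link: r = (1/2)^1 = 1/2).
Hamilton's rule: n·r·B > C  ⇒  n > C/(r·B) = 0.414/(0.5·0.131) = 6.321.
The smallest integer exceeding 6.321 is 7.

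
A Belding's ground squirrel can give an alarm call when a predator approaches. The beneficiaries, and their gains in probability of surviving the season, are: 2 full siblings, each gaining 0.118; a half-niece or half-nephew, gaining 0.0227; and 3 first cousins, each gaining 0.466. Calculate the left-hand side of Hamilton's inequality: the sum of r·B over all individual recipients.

r to a full sibling = 1/2 (full sibs share both parents — two paths of length 2: r = 2·(1/2)^2 = 1/2).
r to a half-niece or half-nephew = 0.125 (half-aunt/uncle↔niece/nephew: one path of length 3: r = (1/2)^3 = 1/8).
r to a first cousin = 1/8 (first cousins share one grandparent pair — two paths of length 4: r = 2·(1/2)^4 = 1/8).
Summing one r·B term per recipient: 2·0.5·0.118 + 1·0.125·0.0227 + 3·0.125·0.466 = 0.2955875.

0.2955875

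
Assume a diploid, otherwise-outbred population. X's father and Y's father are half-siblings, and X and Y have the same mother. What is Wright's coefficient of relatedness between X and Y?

Wright's path rule: contributions from independent ancestry routes add.
X and Y are related in two ways: half first cousins through their fathers (r = 1/16) and half-sibs through their shared mother (r = 1/4).
r = 1/16 + 1/4 = 0.3125.

0.3125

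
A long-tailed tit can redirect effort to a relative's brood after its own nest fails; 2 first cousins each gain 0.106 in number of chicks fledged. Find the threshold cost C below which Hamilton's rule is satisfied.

0.0265

r to a first cousin = 0.125 (first cousins share one grandparent pair — two paths of length 4: r = 2·(1/2)^4 = 1/8).
Hamilton's rule: n·r·B > C, so the trait is favored while C < n·r·B = 2·0.125·0.106 = 0.0265.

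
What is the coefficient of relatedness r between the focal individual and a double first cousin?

0.25

Each parent–offspring link contributes a factor of 1/2, and independent paths through distinct common ancestors add.
Double first cousins share both grandparent pairs — four paths of length 4: r = 4·(1/2)^4 = 1/4.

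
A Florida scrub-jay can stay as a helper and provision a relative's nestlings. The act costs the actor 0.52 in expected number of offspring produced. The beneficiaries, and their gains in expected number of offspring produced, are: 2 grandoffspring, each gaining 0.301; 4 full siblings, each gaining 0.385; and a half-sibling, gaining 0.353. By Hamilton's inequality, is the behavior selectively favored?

Hamilton's rule: the trait is favored when the sum of r·B over every recipient exceeds the actor's cost C.
r to a grandoffspring = 1/4 (two parent–offspring links: r = (1/2)^2 = 1/4).
r to a full sibling = 0.5 (full sibs share both parents — two paths of length 2: r = 2·(1/2)^2 = 1/2).
r to a half-sibling = 0.25 (half-sibs share one parent — one path of length 2: r = (1/2)^2 = 1/4).
Summing one r·B term per recipient: 2·0.25·0.301 + 4·0.5·0.385 + 1·0.25·0.353 = 1.00875.
1.00875 > 0.52: the indirect benefit exceeds the cost.

Yes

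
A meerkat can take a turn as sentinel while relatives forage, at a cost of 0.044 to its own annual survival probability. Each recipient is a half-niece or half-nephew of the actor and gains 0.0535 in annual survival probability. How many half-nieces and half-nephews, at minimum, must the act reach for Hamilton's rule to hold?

7

r to a half-niece or half-nephew = 1/8 (half-aunt/uncle↔niece/nephew: one path of length 3: r = (1/2)^3 = 1/8).
Hamilton's rule: n·r·B > C  ⇒  n > C/(r·B) = 0.044/(0.125·0.0535) = 6.579.
The smallest integer exceeding 6.579 is 7.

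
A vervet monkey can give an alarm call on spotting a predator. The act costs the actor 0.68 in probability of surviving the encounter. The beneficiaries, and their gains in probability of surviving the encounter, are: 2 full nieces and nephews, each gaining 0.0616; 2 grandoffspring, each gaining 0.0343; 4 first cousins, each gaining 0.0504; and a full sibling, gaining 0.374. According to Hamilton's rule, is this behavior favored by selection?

No

Hamilton's rule: the trait is favored when the sum of r·B over every recipient exceeds the actor's cost C.
r to a full niece or nephew = 0.25 (full aunt/uncle↔niece/nephew: two paths of length 3 through the shared grandparent pair: r = 2·(1/2)^3 = 1/4).
r to a grandoffspring = 1/4 (two parent–offspring links: r = (1/2)^2 = 1/4).
r to a first cousin = 0.125 (first cousins share one grandparent pair — two paths of length 4: r = 2·(1/2)^4 = 1/8).
r to a full sibling = 0.5 (full sibs share both parents — two paths of length 2: r = 2·(1/2)^2 = 1/2).
Summing one r·B term per recipient: 2·0.25·0.0616 + 2·0.25·0.0343 + 4·0.125·0.0504 + 1·0.5·0.374 = 0.26015.
0.26015 < 0.68: the indirect benefit is less than the cost.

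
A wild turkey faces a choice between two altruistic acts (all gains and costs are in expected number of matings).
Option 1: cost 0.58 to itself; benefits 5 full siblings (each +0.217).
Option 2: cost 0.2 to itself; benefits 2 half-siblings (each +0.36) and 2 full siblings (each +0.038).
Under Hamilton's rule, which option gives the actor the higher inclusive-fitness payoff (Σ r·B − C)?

Option 1: r to a full sibling = 0.5.
Option 1: Σ r·B − C = (5·0.5·0.217) − 0.58 = -0.0375.
Option 2: r to a half-sibling = 0.25.
Option 2: r to a full sibling = 0.5.
Option 2: Σ r·B − C = (2·0.25·0.36 + 2·0.5·0.038) − 0.2 = 0.018.
Option 2 has the higher net inclusive-fitness payoff.

Option 2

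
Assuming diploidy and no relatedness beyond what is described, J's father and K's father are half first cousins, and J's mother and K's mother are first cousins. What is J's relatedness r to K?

0.046875

Wright's path rule: contributions from independent ancestry routes add.
J and K are related in two ways: half second cousins through their fathers (r = 1/64) and second cousins through their mothers (r = 1/32).
r = 1/64 + 1/32 = 0.046875.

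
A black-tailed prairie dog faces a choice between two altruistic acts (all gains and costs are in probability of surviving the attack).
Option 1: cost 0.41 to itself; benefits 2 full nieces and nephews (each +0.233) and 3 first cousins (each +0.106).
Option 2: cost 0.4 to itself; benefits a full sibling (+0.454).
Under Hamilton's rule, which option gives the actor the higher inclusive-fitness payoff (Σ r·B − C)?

Option 2

Option 1: r to a full niece or nephew = 0.25.
Option 1: r to a first cousin = 0.125.
Option 1: Σ r·B − C = (2·0.25·0.233 + 3·0.125·0.106) − 0.41 = -0.25375.
Option 2: r to a full sibling = 0.5.
Option 2: Σ r·B − C = (1·0.5·0.454) − 0.4 = -0.173.
Option 2 has the higher net inclusive-fitness payoff.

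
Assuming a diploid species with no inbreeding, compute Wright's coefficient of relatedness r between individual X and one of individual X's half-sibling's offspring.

Each parent–offspring link contributes a factor of 1/2, and independent paths through distinct common ancestors add.
Half-aunt/uncle↔niece/nephew: one path of length 3: r = (1/2)^3 = 1/8.

0.125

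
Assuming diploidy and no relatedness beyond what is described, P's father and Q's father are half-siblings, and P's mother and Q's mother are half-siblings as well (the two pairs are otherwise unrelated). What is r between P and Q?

0.125

With two independent routes of shared ancestry, r is the sum of the two contributions.
P and Q are related in two ways: half first cousins through their fathers (r = 1/16) and half first cousins through their mothers (r = 1/16).
r = 1/16 + 1/16 = 1/8 = 0.125.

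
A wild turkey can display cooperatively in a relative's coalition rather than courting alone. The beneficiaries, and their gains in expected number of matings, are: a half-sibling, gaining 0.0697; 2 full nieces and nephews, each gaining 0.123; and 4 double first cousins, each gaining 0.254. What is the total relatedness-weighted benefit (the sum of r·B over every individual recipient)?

r to a half-sibling = 0.25 (half-sibs share one parent — one path of length 2: r = (1/2)^2 = 1/4).
r to a full niece or nephew = 0.25 (full aunt/uncle↔niece/nephew: two paths of length 3 through the shared grandparent pair: r = 2·(1/2)^3 = 1/4).
r to a double first cousin = 1/4 (double first cousins share both grandparent pairs — four paths of length 4: r = 4·(1/2)^4 = 1/4).
Summing one r·B term per recipient: 1·0.25·0.0697 + 2·0.25·0.123 + 4·0.25·0.254 = 0.332925.

0.332925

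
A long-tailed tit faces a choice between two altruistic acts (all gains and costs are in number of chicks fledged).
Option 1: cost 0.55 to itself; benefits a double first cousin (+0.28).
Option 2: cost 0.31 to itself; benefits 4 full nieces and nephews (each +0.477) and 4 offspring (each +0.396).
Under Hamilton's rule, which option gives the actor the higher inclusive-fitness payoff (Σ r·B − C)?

Option 2

Option 1: r to a double first cousin = 0.25.
Option 1: Σ r·B − C = (1·0.25·0.28) − 0.55 = -0.48.
Option 2: r to a full niece or nephew = 0.25.
Option 2: r to an offspring = 0.5.
Option 2: Σ r·B − C = (4·0.25·0.477 + 4·0.5·0.396) − 0.31 = 0.959.
Option 2 has the higher net inclusive-fitness payoff.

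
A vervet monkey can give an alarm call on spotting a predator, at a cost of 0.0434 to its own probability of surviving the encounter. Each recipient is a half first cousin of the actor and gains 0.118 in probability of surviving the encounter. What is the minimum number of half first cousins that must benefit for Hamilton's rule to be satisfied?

6

r to a half first cousin = 1/16 (half first cousins share one grandparent — one path of length 4: r = (1/2)^4 = 1/16).
Hamilton's rule: n·r·B > C  ⇒  n > C/(r·B) = 0.0434/(0.0625·0.118) = 5.885.
The smallest integer exceeding 5.885 is 6.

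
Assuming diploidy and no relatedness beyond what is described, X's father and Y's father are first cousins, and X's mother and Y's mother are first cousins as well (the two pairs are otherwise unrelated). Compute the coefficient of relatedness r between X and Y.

0.0625

Relatedness sums over independent paths through distinct common ancestors.
X and Y are related in two ways: second cousins through their fathers (r = 1/32) and second cousins through their mothers (r = 1/32).
r = 1/32 + 1/32 = 1/16 = 0.0625.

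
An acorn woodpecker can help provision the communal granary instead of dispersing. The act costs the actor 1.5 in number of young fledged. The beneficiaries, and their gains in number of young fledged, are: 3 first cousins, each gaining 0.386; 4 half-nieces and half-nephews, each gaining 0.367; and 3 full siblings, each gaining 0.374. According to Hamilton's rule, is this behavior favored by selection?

Hamilton's rule: the trait is favored when the sum of r·B over every recipient exceeds the actor's cost C.
r to a first cousin = 0.125 (first cousins share one grandparent pair — two paths of length 4: r = 2·(1/2)^4 = 1/8).
r to a half-niece or half-nephew = 1/8 (half-aunt/uncle↔niece/nephew: one path of length 3: r = (1/2)^3 = 1/8).
r to a full sibling = 0.5 (full sibs share both parents — two paths of length 2: r = 2·(1/2)^2 = 1/2).
Summing one r·B term per recipient: 3·0.125·0.386 + 4·0.125·0.367 + 3·0.5·0.374 = 0.88925.
0.88925 < 1.5: the indirect benefit is less than the cost.

No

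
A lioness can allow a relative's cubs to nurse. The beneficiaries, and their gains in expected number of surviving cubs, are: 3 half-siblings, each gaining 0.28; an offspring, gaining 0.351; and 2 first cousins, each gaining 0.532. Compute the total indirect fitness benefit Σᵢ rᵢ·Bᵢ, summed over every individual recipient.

0.5185

r to a half-sibling = 0.25 (half-sibs share one parent — one path of length 2: r = (1/2)^2 = 1/4).
r to an offspring = 0.5 (one parent–offspring link: r = (1/2)^1 = 1/2).
r to a first cousin = 0.125 (first cousins share one grandparent pair — two paths of length 4: r = 2·(1/2)^4 = 1/8).
Summing one r·B term per recipient: 3·0.25·0.28 + 1·0.5·0.351 + 2·0.125·0.532 = 0.5185.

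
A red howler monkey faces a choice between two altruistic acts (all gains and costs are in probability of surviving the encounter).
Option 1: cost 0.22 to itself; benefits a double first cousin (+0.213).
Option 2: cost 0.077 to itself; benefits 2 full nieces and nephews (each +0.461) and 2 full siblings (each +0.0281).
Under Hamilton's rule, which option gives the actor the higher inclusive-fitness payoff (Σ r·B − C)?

Option 2

Option 1: r to a double first cousin = 0.25.
Option 1: Σ r·B − C = (1·0.25·0.213) − 0.22 = -0.16675.
Option 2: r to a full niece or nephew = 0.25.
Option 2: r to a full sibling = 0.5.
Option 2: Σ r·B − C = (2·0.25·0.461 + 2·0.5·0.0281) − 0.077 = 0.1816.
Option 2 has the higher net inclusive-fitness payoff.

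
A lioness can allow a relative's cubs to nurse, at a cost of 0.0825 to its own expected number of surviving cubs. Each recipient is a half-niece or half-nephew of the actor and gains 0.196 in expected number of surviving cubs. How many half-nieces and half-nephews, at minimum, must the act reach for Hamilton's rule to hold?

4

r to a half-niece or half-nephew = 0.125 (half-aunt/uncle↔niece/nephew: one path of length 3: r = (1/2)^3 = 1/8).
Hamilton's rule: n·r·B > C  ⇒  n > C/(r·B) = 0.0825/(0.125·0.196) = 3.367.
The smallest integer exceeding 3.367 is 4.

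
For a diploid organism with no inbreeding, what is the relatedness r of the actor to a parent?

0.5

One parent–offspring link: r = (1/2)^1 = 1/2.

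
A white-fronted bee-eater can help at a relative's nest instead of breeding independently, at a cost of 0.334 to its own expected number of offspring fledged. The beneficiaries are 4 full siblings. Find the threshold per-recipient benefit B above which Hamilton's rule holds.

0.167

r to a full sibling = 0.5 (full sibs share both parents — two paths of length 2: r = 2·(1/2)^2 = 1/2).
Hamilton's rule with n recipients of equal r: n·r·B > C, so B > C/(n·r) = 0.334/(4·0.5) = 0.167.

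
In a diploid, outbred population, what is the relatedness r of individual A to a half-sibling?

0.25

Each parent–offspring link contributes a factor of 1/2, and independent paths through distinct common ancestors add.
Half-sibs share one parent — one path of length 2: r = (1/2)^2 = 1/4.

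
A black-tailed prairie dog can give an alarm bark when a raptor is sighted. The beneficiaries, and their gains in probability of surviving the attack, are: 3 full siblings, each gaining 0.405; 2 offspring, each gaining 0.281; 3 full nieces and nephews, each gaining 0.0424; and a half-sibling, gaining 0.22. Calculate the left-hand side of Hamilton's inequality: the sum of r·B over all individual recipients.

0.9753

r to a full sibling = 0.5 (full sibs share both parents — two paths of length 2: r = 2·(1/2)^2 = 1/2).
r to an offspring = 1/2 (one parent–offspring link: r = (1/2)^1 = 1/2).
r to a full niece or nephew = 0.25 (full aunt/uncle↔niece/nephew: two paths of length 3 through the shared grandparent pair: r = 2·(1/2)^3 = 1/4).
r to a half-sibling = 0.25 (half-sibs share one parent — one path of length 2: r = (1/2)^2 = 1/4).
Summing one r·B term per recipient: 3·0.5·0.405 + 2·0.5·0.281 + 3·0.25·0.0424 + 1·0.25·0.22 = 0.9753.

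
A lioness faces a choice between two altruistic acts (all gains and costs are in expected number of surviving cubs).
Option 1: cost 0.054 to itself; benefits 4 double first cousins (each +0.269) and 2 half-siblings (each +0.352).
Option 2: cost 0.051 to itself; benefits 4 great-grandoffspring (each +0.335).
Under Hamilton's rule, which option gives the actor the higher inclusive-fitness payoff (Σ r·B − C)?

Option 1

Option 1: r to a double first cousin = 0.25.
Option 1: r to a half-sibling = 0.25.
Option 1: Σ r·B − C = (4·0.25·0.269 + 2·0.25·0.352) − 0.054 = 0.391.
Option 2: r to a great-grandoffspring = 0.125.
Option 2: Σ r·B − C = (4·0.125·0.335) − 0.051 = 0.1165.
Option 1 has the higher net inclusive-fitness payoff.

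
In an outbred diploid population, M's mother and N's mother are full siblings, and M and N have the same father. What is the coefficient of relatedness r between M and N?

Wright's path rule: contributions from independent ancestry routes add.
M and N are related in two ways: first cousins through their mothers (r = 1/8) and half-sibs through their shared father (r = 1/4).
r = 1/8 + 1/4 = 0.375.

0.375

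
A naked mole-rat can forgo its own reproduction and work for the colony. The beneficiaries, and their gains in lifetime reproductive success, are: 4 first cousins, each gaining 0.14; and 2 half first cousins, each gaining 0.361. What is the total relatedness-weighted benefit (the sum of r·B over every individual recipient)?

r to a first cousin = 0.125 (first cousins share one grandparent pair — two paths of length 4: r = 2·(1/2)^4 = 1/8).
r to a half first cousin = 0.0625 (half first cousins share one grandparent — one path of length 4: r = (1/2)^4 = 1/16).
Summing one r·B term per recipient: 4·0.125·0.14 + 2·0.0625·0.361 = 0.115125.

0.115125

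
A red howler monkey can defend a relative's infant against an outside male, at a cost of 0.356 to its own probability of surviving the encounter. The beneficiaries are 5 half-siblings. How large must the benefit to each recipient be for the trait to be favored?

r to a half-sibling = 1/4 (half-sibs share one parent — one path of length 2: r = (1/2)^2 = 1/4).
Hamilton's rule with n recipients of equal r: n·r·B > C, so B > C/(n·r) = 0.356/(5·0.25) = 0.2848.

0.2848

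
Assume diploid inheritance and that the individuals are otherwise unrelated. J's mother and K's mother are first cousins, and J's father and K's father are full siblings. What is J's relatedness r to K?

0.15625

Independent pedigree routes through distinct common ancestors add.
J and K are related in two ways: second cousins through their mothers (r = 1/32) and first cousins through their fathers (r = 1/8).
r = 1/32 + 1/8 = 5/32 = 0.15625.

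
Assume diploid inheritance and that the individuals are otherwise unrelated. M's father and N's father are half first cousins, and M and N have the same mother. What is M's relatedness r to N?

Independent pedigree routes through distinct common ancestors add.
M and N are related in two ways: half second cousins through their fathers (r = 1/64) and half-sibs through their shared mother (r = 1/4).
r = 1/64 + 1/4 = 0.265625.

0.265625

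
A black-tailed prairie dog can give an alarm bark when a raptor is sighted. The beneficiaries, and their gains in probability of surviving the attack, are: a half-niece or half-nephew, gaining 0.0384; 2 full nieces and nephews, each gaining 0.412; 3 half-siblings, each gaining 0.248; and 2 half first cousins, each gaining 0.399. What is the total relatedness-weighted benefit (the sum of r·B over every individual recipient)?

0.446675

r to a half-niece or half-nephew = 0.125 (half-aunt/uncle↔niece/nephew: one path of length 3: r = (1/2)^3 = 1/8).
r to a full niece or nephew = 0.25 (full aunt/uncle↔niece/nephew: two paths of length 3 through the shared grandparent pair: r = 2·(1/2)^3 = 1/4).
r to a half-sibling = 0.25 (half-sibs share one parent — one path of length 2: r = (1/2)^2 = 1/4).
r to a half first cousin = 1/16 (half first cousins share one grandparent — one path of length 4: r = (1/2)^4 = 1/16).
Summing one r·B term per recipient: 1·0.125·0.0384 + 2·0.25·0.412 + 3·0.25·0.248 + 2·0.0625·0.399 = 0.446675.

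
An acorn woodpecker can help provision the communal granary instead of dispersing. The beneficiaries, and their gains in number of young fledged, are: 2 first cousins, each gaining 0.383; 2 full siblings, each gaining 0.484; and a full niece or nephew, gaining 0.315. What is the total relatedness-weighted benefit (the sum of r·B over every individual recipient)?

0.6585

r to a first cousin = 1/8 (first cousins share one grandparent pair — two paths of length 4: r = 2·(1/2)^4 = 1/8).
r to a full sibling = 0.5 (full sibs share both parents — two paths of length 2: r = 2·(1/2)^2 = 1/2).
r to a full niece or nephew = 1/4 (full aunt/uncle↔niece/nephew: two paths of length 3 through the shared grandparent pair: r = 2·(1/2)^3 = 1/4).
Summing one r·B term per recipient: 2·0.125·0.383 + 2·0.5·0.484 + 1·0.25·0.315 = 0.6585.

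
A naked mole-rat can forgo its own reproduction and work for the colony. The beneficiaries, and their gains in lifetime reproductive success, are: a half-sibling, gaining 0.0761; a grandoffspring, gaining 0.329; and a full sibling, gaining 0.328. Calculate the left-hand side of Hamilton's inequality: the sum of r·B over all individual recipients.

0.265275

r to a half-sibling = 0.25 (half-sibs share one parent — one path of length 2: r = (1/2)^2 = 1/4).
r to a grandoffspring = 1/4 (two parent–offspring links: r = (1/2)^2 = 1/4).
r to a full sibling = 1/2 (full sibs share both parents — two paths of length 2: r = 2·(1/2)^2 = 1/2).
Summing one r·B term per recipient: 1·0.25·0.0761 + 1·0.25·0.329 + 1·0.5·0.328 = 0.265275.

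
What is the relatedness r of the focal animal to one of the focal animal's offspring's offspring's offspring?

Each parent–offspring link contributes a factor of 1/2, and independent paths through distinct common ancestors add.
Three parent–offspring links: r = (1/2)^3 = 1/8.

0.125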